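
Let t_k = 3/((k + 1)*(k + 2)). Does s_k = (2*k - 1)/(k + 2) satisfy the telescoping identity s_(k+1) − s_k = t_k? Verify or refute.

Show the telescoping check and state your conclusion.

Invalid: residual 2*(k - 2)/(k**3 + 6*k**2 + 11*k + 6) ≠ 0.

s_(k+1) = (2*k + 1)/(k + 3)
s_(k+1) − s_k = 5/(k**2 + 5*k + 6)
(s_(k+1) − s_k) − t_k = 2*(k - 2)/(k**3 + 6*k**2 + 11*k + 6)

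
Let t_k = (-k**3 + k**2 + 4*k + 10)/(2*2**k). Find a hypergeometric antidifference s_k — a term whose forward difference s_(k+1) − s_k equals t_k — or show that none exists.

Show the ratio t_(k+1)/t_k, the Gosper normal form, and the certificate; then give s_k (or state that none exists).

s_k = (k**3 + 2*k**2 + 3*k - 4)/2**k

r(k) = (k**3/2 + k**2 - 3*k/2 - 7)/(k**3 - k**2 - 4*k - 10) after simplifying.
So A=1/2 and B=1, with C=k**3 - k**2 - 4*k - 10.
Set up (1/2)·f(k+1) − (1)·f(k) − (k**3 - k**2 - 4*k - 10) = 0.
Degrees (0,0,3) ⇒ d ≤ 3.
A polynomial solution: f(k) = -2*(k**3 + 2*k**2 + 3*k - 4).
Certificate R = B(k−1)f/C = -2*(k**3 + 2*k**2 + 3*k - 4)/(k**3 - k**2 - 4*k - 10) gives s_k = (k**3 + 2*k**2 + 3*k - 4)/2**k.
s_(k+1) − s_k = (-k**3 + k**2 + 4*k + 10)/(2*2**k) = t_k.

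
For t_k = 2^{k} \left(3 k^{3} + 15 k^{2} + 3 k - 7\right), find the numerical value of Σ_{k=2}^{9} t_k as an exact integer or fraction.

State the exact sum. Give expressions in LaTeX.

t_(k+1)/t_k = 2*(3*k**3 + 24*k**2 + 42*k + 14)/(3*k**3 + 15*k**2 + 3*k - 7).
Gosper form: A/B · C(k+1)/C(k) with A=2, B=1, C=k**3 + 5*k**2 + k - 7/3.
Key eq: (2)·f(k+1) = (1)·f(k) + (k**3 + 5*k**2 + k - 7/3).
deg f ≤ 3 (via 0,0,3).
Coefficient equations give f(k) = (3*k**3 - 3*k**2 - 3*k - 1)/3.
Certificate R = B(k−1)f/C = (3*k**3 - 3*k**2 - 3*k - 1)/(3*k**3 + 15*k**2 + 3*k - 7) gives s_k = 2**k*(3*k**3 - 3*k**2 - 3*k - 1).
Check: Δs_k = 2**k*(3*k**3 + 15*k**2 + 3*k - 7). ✓
Σ_(k=2)^(9) t_k = s_(10) − s_(2) = 2733056 − (20) = 2733036.

Σ = 2733036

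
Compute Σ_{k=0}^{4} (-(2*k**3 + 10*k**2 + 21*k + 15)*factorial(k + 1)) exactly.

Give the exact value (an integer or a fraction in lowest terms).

Ratio r(k) = (2*k**4 + 20*k**3 + 79*k**2 + 142*k + 96)/(2*k**3 + 10*k**2 + 21*k + 15).
Take A(k)=k + 2, B(k)=1, C(k)=k**3 + 5*k**2 + 21*k/2 + 15/2.
Solve (k + 2)·f(k+1) − (1)·f(k) = k**3 + 5*k**2 + 21*k/2 + 15/2.
Bound: deg f ≤ 2.
Match coefficients ⇒ f(k) = (2*k**2 + 4*k + 3)/2.
Then R = B(k−1)f/C = (2*k**2 + 4*k + 3)/(2*k**3 + 10*k**2 + 21*k + 15), so s_k = R(k)·t_k = -(2*k**2 + 4*k + 3)*factorial(k + 1).
Δs = -(2*k**3 + 10*k**2 + 21*k + 15)*factorial(k + 1), as required.
Σ_(k=0)^(4) t_k = s_(5) − s_(0) = -52560 − (-3) = -52557.

Σ = -52557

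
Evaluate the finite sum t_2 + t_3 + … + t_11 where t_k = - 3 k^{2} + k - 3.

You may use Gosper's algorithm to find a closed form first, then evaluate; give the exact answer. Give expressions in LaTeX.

Σ = -1480

Compute t_(k+1)/t_k: get (-k + 3*(k + 1)**2 + 2)/(3*k**2 - k + 3).
Normal form (A,B,C) = (1, 1, k**2 - k/3 + 1).
f must satisfy (1)·f(k+1) − (1)·f(k) = k**2 - k/3 + 1.
d = 3 from the (0,0,2) case.
Match coefficients ⇒ f(k) = k*(k**2 - 2*k + 4)/3.
R(k) = B(k−1)·f(k)/C(k) = k*(k**2 - 2*k + 4)/(3*k**2 - k + 3); s_k = R·t_k = k*(-k**2 + 2*k - 4).
s_(k+1) − s_k = -3*k**2 + k - 3 = t_k.
Telescoping: Σ = s_(12) − s_(2) = -1488 − (-8) = -1480.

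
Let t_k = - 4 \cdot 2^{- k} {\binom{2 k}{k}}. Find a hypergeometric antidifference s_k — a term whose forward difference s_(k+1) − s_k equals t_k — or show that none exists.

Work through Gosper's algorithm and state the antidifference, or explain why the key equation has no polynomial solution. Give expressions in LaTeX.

none (Gosper's algorithm certifies no s_k)

Compute t_(k+1)/t_k: get (2*k + 1)/(k + 1).
Factor: A=2*k + 1; B=k + 1; C=1.
Solve (2*k + 1)·f(k+1) − (k)·f(k) = 1.
deg f ≤ -1 (via 1,1,0).
deg f ≤ -1 is impossible — no certificate.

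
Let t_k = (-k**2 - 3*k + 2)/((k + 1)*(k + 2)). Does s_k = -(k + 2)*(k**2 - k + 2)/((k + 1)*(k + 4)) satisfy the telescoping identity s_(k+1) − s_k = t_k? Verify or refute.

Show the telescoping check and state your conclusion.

s_(k+1) = -(k + 3)*(-k + (k + 1)**2 + 1)/((k + 2)*(k + 5))
s_(k+1) − s_k = (-k**4 - 12*k**3 - 33*k**2 - 22*k + 16)/(k**4 + 12*k**3 + 49*k**2 + 78*k + 40)
(s_(k+1) − s_k) − t_k = 4*(3*k**2 + 5*k - 6)/(k**4 + 12*k**3 + 49*k**2 + 78*k + 40)

Invalid: residual 4*(3*k**2 + 5*k - 6)/(k**4 + 12*k**3 + 49*k**2 + 78*k + 40) ≠ 0.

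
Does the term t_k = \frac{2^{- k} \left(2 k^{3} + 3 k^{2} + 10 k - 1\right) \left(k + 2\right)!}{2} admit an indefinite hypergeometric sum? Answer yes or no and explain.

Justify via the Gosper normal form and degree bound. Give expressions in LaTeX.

Yes. s_k = 2^{- k} \left(2 k^{2} - 3 k + 2\right) \left(k + 2\right)!.

The ratio is (2*k**4 + 15*k**3 + 49*k**2 + 80*k + 42)/(2*(2*k**3 + 3*k**2 + 10*k - 1)).
So A=k/2 + 3/2 and B=1, with C=k**3 + 3*k**2/2 + 5*k - 1/2.
Key eq: (k/2 + 3/2)·f(k+1) = (1)·f(k) + (k**3 + 3*k**2/2 + 5*k - 1/2).
Degrees (1,0,3) ⇒ d ≤ 2.
Match coefficients ⇒ f(k) = 2*k**2 - 3*k + 2.
R(k) = B(k−1)·f(k)/C(k) = 2*(2*k**2 - 3*k + 2)/(2*k**3 + 3*k**2 + 10*k - 1); s_k = R·t_k = (2*k**2 - 3*k + 2)*factorial(k + 2)/2**k.
Check: Δs_k = (2*k**3 + 3*k**2 + 10*k - 1)*factorial(k + 2)/(2*2**k). ✓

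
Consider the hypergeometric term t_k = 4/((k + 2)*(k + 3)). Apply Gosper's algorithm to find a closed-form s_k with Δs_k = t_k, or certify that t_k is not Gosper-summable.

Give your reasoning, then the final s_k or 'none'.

s_k = 2*k/(k + 2)

Ratio r(k) = (k + 2)/(k + 4).
Factor: A=k + 2; B=k + 4; C=1.
Solve (k + 2)·f(k+1) − (k + 3)·f(k) = 1.
d = 1 from the (1,1,0) case.
A polynomial solution: f(k) = k/2.
Then R = B(k−1)f/C = k*(k + 3)/2, so s_k = R(k)·t_k = 2*k/(k + 2).
Check: Δs_k = 4/(k**2 + 5*k + 6). ✓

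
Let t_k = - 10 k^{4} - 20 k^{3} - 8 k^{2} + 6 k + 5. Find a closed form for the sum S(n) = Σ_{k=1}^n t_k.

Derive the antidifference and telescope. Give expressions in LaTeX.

Ratio r(k) = (10*k**4 + 60*k**3 + 128*k**2 + 110*k + 27)/(10*k**4 + 20*k**3 + 8*k**2 - 6*k - 5).
Normal form (A,B,C) = (1, 1, k**4 + 2*k**3 + 4*k**2/5 - 3*k/5 - 1/2).
f must satisfy (1)·f(k+1) − (1)·f(k) = k**4 + 2*k**3 + 4*k**2/5 - 3*k/5 - 1/2.
deg f ≤ 5 (via 0,0,4).
Coefficient equations give f(k) = k*(2*k**4 - 4*k**2 - 2*k - 1)/10.
Then R = B(k−1)f/C = k*(2*k**4 - 4*k**2 - 2*k - 1)/(10*k**4 + 20*k**3 + 8*k**2 - 6*k - 5), so s_k = R(k)·t_k = k*(-2*k**4 + 4*k**2 + 2*k + 1).
s_(k+1) − s_k = -10*k**4 - 20*k**3 - 8*k**2 + 6*k + 5 = t_k.
Telescope: S(n) = s_(n+1) − s_(1) = -2*n**5 - 10*n**4 - 16*n**3 - 6*n**2 + 7*n + 5 − (5) = n*(-2*n**4 - 10*n**3 - 16*n**2 - 6*n + 7).

S(n) = n \left(- 2 n^{4} - 10 n^{3} - 16 n^{2} - 6 n + 7\right)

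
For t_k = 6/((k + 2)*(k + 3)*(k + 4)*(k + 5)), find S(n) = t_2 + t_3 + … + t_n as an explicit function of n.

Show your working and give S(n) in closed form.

t_(k+1)/t_k = (k + 2)/(k + 6).
Normal form (A,B,C) = (k + 2, k + 6, 1).
Solve (k + 2)·f(k+1) − (k + 5)·f(k) = 1.
From deg A=1, deg B=1, deg C=0: d=3.
Solving with deg f ≤ 3: f(k) = k*(k**2 + 9*k + 26)/72.
R(k) = B(k−1)·f(k)/C(k) = k*(k + 5)*(k**2 + 9*k + 26)/72; s_k = R·t_k = k*(k**2 + 9*k + 26)/(12*(k + 2)*(k + 3)*(k + 4)).
s_(k+1) − s_k = 6/(k**4 + 14*k**3 + 71*k**2 + 154*k + 120) = t_k.
Telescope: S(n) = s_(n+1) − s_(2) = (n**3 + 12*n**2 + 47*n + 36)/(12*(n**3 + 12*n**2 + 47*n + 60)) − (1/15) = (n**3 + 12*n**2 + 47*n - 60)/(60*(n**3 + 12*n**2 + 47*n + 60)).

S(n) = (n**3 + 12*n**2 + 47*n - 60)/(60*(n**3 + 12*n**2 + 47*n + 60))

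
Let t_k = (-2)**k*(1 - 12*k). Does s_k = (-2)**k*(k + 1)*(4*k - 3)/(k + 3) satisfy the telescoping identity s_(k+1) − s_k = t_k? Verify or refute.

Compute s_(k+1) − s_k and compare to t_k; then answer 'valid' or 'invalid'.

s_(k+1) = (-2)**(k + 1)*(k + 2)*(4*k + 1)/(k + 4)
s_(k+1) − s_k = (-2)**k*k*(-12*k**2 - 59*k - 59)/(k**2 + 7*k + 12)
(s_(k+1) − s_k) − t_k = (-2)**(k + 1)*(-12*k**2 - 39*k + 6)/(k**2 + 7*k + 12)

Invalid: residual (-2)**(k + 1)*(-12*k**2 - 39*k + 6)/(k**2 + 7*k + 12) ≠ 0.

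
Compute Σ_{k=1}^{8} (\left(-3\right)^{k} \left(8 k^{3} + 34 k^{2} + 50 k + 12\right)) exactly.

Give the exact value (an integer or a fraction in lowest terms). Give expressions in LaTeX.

Σ = 35370336

Compute t_(k+1)/t_k: get 3*(-4*k**3 - 29*k**2 - 71*k - 52)/(4*k**3 + 17*k**2 + 25*k + 6).
A = -3, B = 1, C = k**3 + 17*k**2/4 + 25*k/4 + 3/2.
Need (-3)·f(k+1) − (1)·f(k) = k**3 + 17*k**2/4 + 25*k/4 + 3/2.
d = 3 from the (0,0,3) case.
Solve for f: f(k) = -(2*k**3 + 4*k**2 + 2*k - 3)/8 (degree 3 ≤ 3).
Then R = B(k−1)f/C = -(2*k**3 + 4*k**2 + 2*k - 3)/(2*(4*k**3 + 17*k**2 + 25*k + 6)), so s_k = R(k)·t_k = (-3)**k*(-2*k**3 - 4*k**2 - 2*k + 3).
Check: Δs_k = (-3)**k*(8*k**3 + 34*k**2 + 50*k + 12). ✓
Σ_(k=1)^(8) t_k = s_(9) − s_(1) = 35370351 − (15) = 35370336.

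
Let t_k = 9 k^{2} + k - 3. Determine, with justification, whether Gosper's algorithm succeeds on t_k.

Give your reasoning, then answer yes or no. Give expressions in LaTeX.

t_(k+1)/t_k = (k + 9*(k + 1)**2 - 2)/(9*k**2 + k - 3).
Take A(k)=1, B(k)=1, C(k)=k**2 + k/9 - 1/3.
Solve (1)·f(k+1) − (1)·f(k) = k**2 + k/9 - 1/3.
From deg A=0, deg B=0, deg C=2: d=3.
Solving with deg f ≤ 3: f(k) = k*(3*k**2 - 4*k - 2)/9.
Then R = B(k−1)f/C = k*(3*k**2 - 4*k - 2)/(9*k**2 + k - 3), so s_k = R(k)·t_k = k*(3*k**2 - 4*k - 2).
s_(k+1) − s_k = 9*k**2 + k - 3 = t_k.

Yes. s_k = k \left(3 k^{2} - 4 k - 2\right).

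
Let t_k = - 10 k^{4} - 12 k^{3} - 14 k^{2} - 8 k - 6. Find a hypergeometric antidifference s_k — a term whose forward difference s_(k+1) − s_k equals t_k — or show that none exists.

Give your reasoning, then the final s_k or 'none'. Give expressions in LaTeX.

Ratio r(k) = (5*k**4 + 26*k**3 + 55*k**2 + 56*k + 25)/(5*k**4 + 6*k**3 + 7*k**2 + 4*k + 3).
Factor: A=1; B=1; C=k**4 + 6*k**3/5 + 7*k**2/5 + 4*k/5 + 3/5.
Key eq: (1)·f(k+1) = (1)·f(k) + (k**4 + 6*k**3/5 + 7*k**2/5 + 4*k/5 + 3/5).
Bound: deg f ≤ 5.
Solving with deg f ≤ 5: f(k) = k*(k**2 - 2*k + 2)*(k**2 + k + 1)/5.
Certificate R = B(k−1)f/C = k*(k**2 - 2*k + 2)*(k**2 + k + 1)/(5*k**4 + 6*k**3 + 7*k**2 + 4*k + 3) gives s_k = 2*k*(-k**4 + k**3 - k**2 - 2).
Check: Δs_k = -10*k**4 - 12*k**3 - 14*k**2 - 8*k - 6. ✓

s_k = 2 k \left(- k^{4} + k^{3} - k^{2} - 2\right)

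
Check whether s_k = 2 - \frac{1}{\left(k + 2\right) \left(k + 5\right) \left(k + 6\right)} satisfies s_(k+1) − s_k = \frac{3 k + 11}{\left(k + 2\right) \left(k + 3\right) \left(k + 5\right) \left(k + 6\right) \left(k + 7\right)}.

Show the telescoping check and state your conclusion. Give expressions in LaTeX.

s_(k+1) = 2 - 1/((k + 3)*(k + 6)*(k + 7))
s_(k+1) − s_k = (3*k + 11)/(k**5 + 23*k**4 + 203*k**3 + 853*k**2 + 1692*k + 1260)
(s_(k+1) − s_k) − t_k = 0

valid (s_(k+1) − s_k reduces to t_k)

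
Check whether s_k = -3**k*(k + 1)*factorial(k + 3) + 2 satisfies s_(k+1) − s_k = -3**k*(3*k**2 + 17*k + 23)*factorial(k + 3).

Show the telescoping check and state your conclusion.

s_(k+1) = -3**(k + 1)*(k + 2)*factorial(k + 4) + 2
s_(k+1) − s_k = -3**k*(3*k**2 + 17*k + 23)*factorial(k + 3)
(s_(k+1) − s_k) − t_k = 0

valid (s_(k+1) − s_k reduces to t_k)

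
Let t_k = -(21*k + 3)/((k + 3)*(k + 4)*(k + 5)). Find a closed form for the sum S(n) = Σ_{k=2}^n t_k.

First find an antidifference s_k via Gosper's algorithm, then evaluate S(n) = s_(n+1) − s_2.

S(n) = (-5*n**2 - 3*n + 8)/(2*(n**2 + 9*n + 20))

t_(k+1)/t_k = (k + 3)*(7*k + 8)/((k + 6)*(7*k + 1)).
A = k + 3, B = k + 6, C = k + 1/7.
Set up (k + 3)·f(k+1) − (k + 5)·f(k) − (k + 1/7) = 0.
From deg A=1, deg B=1, deg C=1: d=2.
Solve for f: f(k) = k*(11*k - 7)/84 (degree 2 ≤ 2).
R(k) = B(k−1)·f(k)/C(k) = k*(k + 5)*(11*k - 7)/(12*(7*k + 1)); s_k = R·t_k = -k*(11*k - 7)/(4*(k + 3)*(k + 4)).
Δs = 3*(-7*k - 1)/(k**3 + 12*k**2 + 47*k + 60), as required.
Evaluate: s_(n+1) = (-11*n**2 - 15*n - 4)/(4*(n**2 + 9*n + 20)); subtract s_(2) = -1/4 ⇒ S(n) = (-5*n**2 - 3*n + 8)/(2*(n**2 + 9*n + 20)).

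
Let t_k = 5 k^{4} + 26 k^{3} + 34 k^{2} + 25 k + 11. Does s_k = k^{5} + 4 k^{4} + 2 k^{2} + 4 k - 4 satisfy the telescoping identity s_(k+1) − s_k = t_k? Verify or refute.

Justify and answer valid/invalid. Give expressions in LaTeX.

valid; difference matches t_k

s_(k+1) = 4*k + (k + 1)**5 + 4*(k + 1)**4 + 2*(k + 1)**2
s_(k+1) − s_k = 5*k**4 + 26*k**3 + 34*k**2 + 25*k + 11
(s_(k+1) − s_k) − t_k = 0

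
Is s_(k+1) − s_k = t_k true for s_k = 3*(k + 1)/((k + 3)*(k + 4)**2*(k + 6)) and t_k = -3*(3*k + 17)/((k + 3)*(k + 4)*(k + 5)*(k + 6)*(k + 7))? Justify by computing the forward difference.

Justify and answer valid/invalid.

s_(k+1) = 3*(k + 2)/((k + 4)*(k + 5)**2*(k + 7))
s_(k+1) − s_k = 3*(-(k + 1)*(k + 5)**2*(k + 7) + (k + 2)*(k + 3)*(k + 4)*(k + 6))/((k + 3)*(k + 4)**2*(k + 5)**2*(k + 6)*(k + 7))
(s_(k+1) − s_k) − t_k = 9*(4*k**2 + 41*k + 103)/(k**7 + 34*k**6 + 490*k**5 + 3880*k**4 + 18229*k**3 + 50806*k**2 + 77760*k + 50400)

Invalid: residual 9*(4*k**2 + 41*k + 103)/(k**7 + 34*k**6 + 490*k**5 + 3880*k**4 + 18229*k**3 + 50806*k**2 + 77760*k + 50400) ≠ 0.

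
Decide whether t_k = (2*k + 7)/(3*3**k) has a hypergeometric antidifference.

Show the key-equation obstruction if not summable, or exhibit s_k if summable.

Yes. s_k = (-k - 4)/3**k.

The ratio is (2*k + 9)/(3*(2*k + 7)).
Factor: A=1/3; B=1; C=k + 7/2.
Solve (1/3)·f(k+1) − (1)·f(k) = k + 7/2.
Degrees (0,0,1) ⇒ d ≤ 1.
Solving with deg f ≤ 1: f(k) = -3*(k + 4)/2.
Get s_k = R·t_k = (-k - 4)/3**k with R(k) = B(k−1)f(k)/C(k) = -3*(k + 4)/(2*k + 7).
s_(k+1) − s_k = (2*k + 7)/(3*3**k) = t_k.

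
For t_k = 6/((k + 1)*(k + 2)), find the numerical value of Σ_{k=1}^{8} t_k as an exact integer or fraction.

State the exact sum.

Ratio r(k) = (k + 1)/(k + 3).
Factor: A=k + 1; B=k + 3; C=1.
Key eq: (k + 1)·f(k+1) = (k + 2)·f(k) + (1).
Bound: deg f ≤ 1.
Solving with deg f ≤ 1: f(k) = k.
Then R = B(k−1)f/C = k*(k + 2), so s_k = R(k)·t_k = 6*k/(k + 1).
Check: Δs_k = 6/(k**2 + 3*k + 2). ✓
Telescoping: Σ = s_(9) − s_(1) = 27/5 − (3) = 12/5.

Σ = 12/5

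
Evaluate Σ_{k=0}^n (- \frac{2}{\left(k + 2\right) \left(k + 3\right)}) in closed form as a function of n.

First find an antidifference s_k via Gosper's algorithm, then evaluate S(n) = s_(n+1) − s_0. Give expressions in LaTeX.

S(n) = \frac{- n - 1}{n + 3}

The ratio is (k + 2)/(k + 4).
Take A(k)=k + 2, B(k)=k + 4, C(k)=1.
Set up (k + 2)·f(k+1) − (k + 3)·f(k) − (1) = 0.
deg f ≤ 1 (via 1,1,0).
A polynomial solution: f(k) = k/2.
R(k) = B(k−1)·f(k)/C(k) = k*(k + 3)/2; s_k = R·t_k = -k/(k + 2).
s_(k+1) − s_k = -2/(k**2 + 5*k + 6) = t_k.
Evaluate: s_(n+1) = (-n - 1)/(n + 3); subtract s_(0) = 0 ⇒ S(n) = (-n - 1)/(n + 3).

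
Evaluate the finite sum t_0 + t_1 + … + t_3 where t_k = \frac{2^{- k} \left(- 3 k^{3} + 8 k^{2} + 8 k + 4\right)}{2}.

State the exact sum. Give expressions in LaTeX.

t_(k+1)/t_k = (3*k**3 + k**2 - 15*k - 17)/(2*(3*k**3 - 8*k**2 - 8*k - 4)).
Take A(k)=1/2, B(k)=1, C(k)=k**3 - 8*k**2/3 - 8*k/3 - 4/3.
Set up (1/2)·f(k+1) − (1)·f(k) − (k**3 - 8*k**2/3 - 8*k/3 - 4/3) = 0.
From deg A=0, deg B=0, deg C=3: d=3.
Solving with deg f ≤ 3: f(k) = -2*(3*k**3 + k**2 + 3*k + 3)/3.
Then R = B(k−1)f/C = -2*(3*k**3 + k**2 + 3*k + 3)/(3*k**3 - 8*k**2 - 8*k - 4), so s_k = R(k)·t_k = (3*k**3 + k**2 + 3*k + 3)/2**k.
s_(k+1) − s_k = (-3*k**3 + 8*k**2 + 8*k + 4)/(2*2**k) = t_k.
Telescoping: Σ = s_(4) − s_(0) = 223/16 − (3) = 175/16.

Σ = 175/16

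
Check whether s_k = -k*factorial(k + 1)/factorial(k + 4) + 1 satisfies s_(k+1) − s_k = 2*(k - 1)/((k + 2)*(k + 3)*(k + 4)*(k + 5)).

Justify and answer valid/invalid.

s_(k+1) = (k**3 + 12*k**2 + 46*k + 59)/((k + 3)*(k + 4)*(k + 5))
s_(k+1) − s_k = 2*(k - 1)/((k + 2)*(k + 3)*(k + 4)*(k + 5))
(s_(k+1) − s_k) − t_k = 0

valid; difference matches t_k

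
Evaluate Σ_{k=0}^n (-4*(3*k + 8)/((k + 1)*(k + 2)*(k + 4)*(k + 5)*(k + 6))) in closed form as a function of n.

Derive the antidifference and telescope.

Ratio r(k) = (k + 1)*(k + 4)*(3*k + 11)/((k + 3)*(k + 7)*(3*k + 8)).
Normal form (A,B,C) = (k + 1, k + 7, k**2 + 17*k/3 + 8).
Set up (k + 1)·f(k+1) − (k + 6)·f(k) − (k**2 + 17*k/3 + 8) = 0.
Degrees (1,1,2) ⇒ d ≤ 5.
Coefficient equations give f(k) = k*(k + 2)*(k + 3)*(k**2 + 10*k + 29)/60.
Certificate R = B(k−1)f/C = k*(k + 2)*(k + 6)*(k**2 + 10*k + 29)/(20*(3*k + 8)) gives s_k = k*(-k**2 - 10*k - 29)/(5*(k**3 + 10*k**2 + 29*k + 20)).
Δs = 4*(-3*k - 8)/(k**5 + 18*k**4 + 121*k**3 + 372*k**2 + 508*k + 240), as required.
Telescope: S(n) = s_(n+1) − s_(0) = (-n**3 - 13*n**2 - 52*n - 40)/(5*(n**3 + 13*n**2 + 52*n + 60)) − (0) = (-n**3 - 13*n**2 - 52*n - 40)/(5*(n**3 + 13*n**2 + 52*n + 60)).

S(n) = (-n**3 - 13*n**2 - 52*n - 40)/(5*(n**3 + 13*n**2 + 52*n + 60))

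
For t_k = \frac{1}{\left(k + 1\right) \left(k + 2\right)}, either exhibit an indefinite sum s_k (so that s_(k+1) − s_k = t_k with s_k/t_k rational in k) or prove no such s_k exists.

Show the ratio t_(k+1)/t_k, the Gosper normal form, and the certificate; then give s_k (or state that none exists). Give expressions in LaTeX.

r(k) = (k + 1)/(k + 3) after simplifying.
So A=k + 1 and B=k + 3, with C=1.
Solve (k + 1)·f(k+1) − (k + 2)·f(k) = 1.
d = 1 from the (1,1,0) case.
Coefficient equations give f(k) = k.
R(k) = B(k−1)·f(k)/C(k) = k*(k + 2); s_k = R·t_k = k/(k + 1).
Check: Δs_k = 1/(k**2 + 3*k + 2). ✓

s_k = \frac{k}{k + 1}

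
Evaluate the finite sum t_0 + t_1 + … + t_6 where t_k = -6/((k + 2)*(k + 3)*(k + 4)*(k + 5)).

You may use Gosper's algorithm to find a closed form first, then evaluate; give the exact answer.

Σ = -161/1980

t_(k+1)/t_k = (k + 2)/(k + 6).
Gosper form: A/B · C(k+1)/C(k) with A=k + 2, B=k + 6, C=1.
Set up (k + 2)·f(k+1) − (k + 5)·f(k) − (1) = 0.
Bound: deg f ≤ 3.
Solve for f: f(k) = k*(k**2 + 9*k + 26)/72 (degree 3 ≤ 3).
R(k) = B(k−1)·f(k)/C(k) = k*(k + 5)*(k**2 + 9*k + 26)/72; s_k = R·t_k = k*(-k**2 - 9*k - 26)/(12*(k + 2)*(k + 3)*(k + 4)).
Check: Δs_k = -6/(k**4 + 14*k**3 + 71*k**2 + 154*k + 120). ✓
Evaluate s at k=7 and k=0: -161/1980 and 0; difference -161/1980.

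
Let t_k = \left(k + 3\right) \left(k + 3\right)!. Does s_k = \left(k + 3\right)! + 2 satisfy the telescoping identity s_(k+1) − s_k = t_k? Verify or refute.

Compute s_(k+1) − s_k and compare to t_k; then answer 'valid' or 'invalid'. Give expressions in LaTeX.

valid (s_(k+1) − s_k reduces to t_k)

s_(k+1) = factorial(k + 4) + 2
s_(k+1) − s_k = (k + 3)*factorial(k + 3)
(s_(k+1) − s_k) − t_k = 0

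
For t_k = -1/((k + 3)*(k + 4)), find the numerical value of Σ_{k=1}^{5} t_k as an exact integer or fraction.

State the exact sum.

Compute t_(k+1)/t_k: get (k + 3)/(k + 5).
A = k + 3, B = k + 5, C = 1.
f must satisfy (k + 3)·f(k+1) − (k + 4)·f(k) = 1.
From deg A=1, deg B=1, deg C=0: d=1.
Match coefficients ⇒ f(k) = k/3.
Then R = B(k−1)f/C = k*(k + 4)/3, so s_k = R(k)·t_k = -k/(3*k + 9).
s_(k+1) − s_k = -1/(k**2 + 7*k + 12) = t_k.
Evaluate s at k=6 and k=1: -2/9 and -1/12; difference -5/36.

Σ = -5/36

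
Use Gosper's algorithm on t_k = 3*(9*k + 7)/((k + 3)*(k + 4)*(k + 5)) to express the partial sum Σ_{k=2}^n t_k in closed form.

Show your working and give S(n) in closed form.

Compute t_(k+1)/t_k: get (k + 3)*(9*k + 16)/((k + 6)*(9*k + 7)).
Factor: A=k + 3; B=k + 6; C=k + 7/9.
f must satisfy (k + 3)·f(k+1) − (k + 5)·f(k) = k + 7/9.
Bound: deg f ≤ 2.
Match coefficients ⇒ f(k) = k*(17*k + 11)/108.
Certificate R = B(k−1)f/C = k*(k + 5)*(17*k + 11)/(12*(9*k + 7)) gives s_k = k*(17*k + 11)/(4*(k + 3)*(k + 4)).
Verify: 3*(9*k + 7)/(k**3 + 12*k**2 + 47*k + 60) matches t_k.
Telescope: S(n) = s_(n+1) − s_(2) = (17*n**2 + 45*n + 28)/(4*(n**2 + 9*n + 20)) − (3/4) = (7*n**2 + 9*n - 16)/(2*(n**2 + 9*n + 20)).

S(n) = (7*n**2 + 9*n - 16)/(2*(n**2 + 9*n + 20))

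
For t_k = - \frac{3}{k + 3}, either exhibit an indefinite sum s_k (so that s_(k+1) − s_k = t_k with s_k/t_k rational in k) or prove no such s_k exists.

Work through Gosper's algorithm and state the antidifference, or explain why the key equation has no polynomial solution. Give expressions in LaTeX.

no hypergeometric antidifference exists

Ratio r(k) = (k + 3)/(k + 4).
Factor: A=k + 3; B=k + 4; C=1.
Set up (k + 3)·f(k+1) − (k + 3)·f(k) − (1) = 0.
From deg A=1, deg B=1, deg C=0: d=0.
f = c0 ⇒ A·f(k+1) − B(k−1)·f(k) − C = -1. The system {-1 = 0} is inconsistent; no antidifference.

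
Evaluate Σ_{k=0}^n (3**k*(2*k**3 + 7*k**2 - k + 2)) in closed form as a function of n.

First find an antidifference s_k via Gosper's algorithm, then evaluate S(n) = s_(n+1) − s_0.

r(k) = 3*(2*k**3 + 13*k**2 + 19*k + 10)/(2*k**3 + 7*k**2 - k + 2) after simplifying.
Gosper form: A/B · C(k+1)/C(k) with A=3, B=1, C=k**3 + 7*k**2/2 - k/2 + 1.
f must satisfy (3)·f(k+1) − (1)·f(k) = k**3 + 7*k**2/2 - k/2 + 1.
deg f ≤ 3 (via 0,0,3).
Match coefficients ⇒ f(k) = (k**3 - k**2 - 2*k + 4)/2.
Then R = B(k−1)f/C = (k**3 - k**2 - 2*k + 4)/(2*k**3 + 7*k**2 - k + 2), so s_k = R(k)·t_k = 3**k*(k**3 - k**2 - 2*k + 4).
Verify: 3**k*(2*k**3 + 7*k**2 - k + 2) matches t_k.
s_(n+1) = 3**(n + 1)*(n**3 + 2*n**2 - n + 2) and s_(0) = 4, so S(n) = 3*3**n*n**3 + 6*3**n*n**2 - 3*3**n*n + 6*3**n - 4.

S(n) = 3*3**n*n**3 + 6*3**n*n**2 - 3*3**n*n + 6*3**n - 4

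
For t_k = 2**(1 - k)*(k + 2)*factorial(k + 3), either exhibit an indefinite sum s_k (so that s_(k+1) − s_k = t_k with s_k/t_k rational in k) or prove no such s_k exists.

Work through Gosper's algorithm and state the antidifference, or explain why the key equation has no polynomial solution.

s_k = 2**(2 - k)*factorial(k + 3)

Step 1: r(k) = (k + 3)*(k + 4)/(2*(k + 2)).
A = k/2 + 2, B = 1, C = k + 2.
Set up (k/2 + 2)·f(k+1) − (1)·f(k) − (k + 2) = 0.
Bound: deg f ≤ 0.
Coefficient equations give f(k) = 2.
So s_k = (B(k−1)f/C)·t_k = (2/(k + 2))·t_k = 2**(2 - k)*factorial(k + 3).
s_(k+1) − s_k = 2**(1 - k)*(k + 2)*factorial(k + 3) = t_k.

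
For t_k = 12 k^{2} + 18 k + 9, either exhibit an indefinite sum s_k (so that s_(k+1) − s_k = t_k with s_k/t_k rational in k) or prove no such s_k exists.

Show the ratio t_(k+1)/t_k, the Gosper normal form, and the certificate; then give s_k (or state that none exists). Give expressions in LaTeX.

s_k = k \left(4 k^{2} + 3 k + 2\right)

The ratio is (4*k**2 + 14*k + 13)/(4*k**2 + 6*k + 3).
Normal form (A,B,C) = (1, 1, k**2 + 3*k/2 + 3/4).
Need (1)·f(k+1) − (1)·f(k) = k**2 + 3*k/2 + 3/4.
deg f ≤ 3 (via 0,0,2).
Match coefficients ⇒ f(k) = k*(4*k**2 + 3*k + 2)/12.
Then R = B(k−1)f/C = k*(4*k**2 + 3*k + 2)/(3*(4*k**2 + 6*k + 3)), so s_k = R(k)·t_k = k*(4*k**2 + 3*k + 2).
Δs = 12*k**2 + 18*k + 9, as required.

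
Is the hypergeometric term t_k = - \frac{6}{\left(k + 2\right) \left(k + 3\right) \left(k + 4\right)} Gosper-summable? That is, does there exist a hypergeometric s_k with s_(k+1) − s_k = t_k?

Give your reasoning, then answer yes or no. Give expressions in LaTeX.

Step 1: r(k) = (k + 2)/(k + 5).
Factor: A=k + 2; B=k + 5; C=1.
Key eq: (k + 2)·f(k+1) = (k + 4)·f(k) + (1).
From deg A=1, deg B=1, deg C=0: d=2.
Coefficient equations give f(k) = k*(k + 5)/12.
Certificate R = B(k−1)f/C = k*(k + 4)*(k + 5)/12 gives s_k = k*(-k - 5)/(2*(k + 2)*(k + 3)).
s_(k+1) − s_k = -6/(k**3 + 9*k**2 + 26*k + 24) = t_k.

Yes. s_k = \frac{k \left(- k - 5\right)}{2 \left(k + 2\right) \left(k + 3\right)}.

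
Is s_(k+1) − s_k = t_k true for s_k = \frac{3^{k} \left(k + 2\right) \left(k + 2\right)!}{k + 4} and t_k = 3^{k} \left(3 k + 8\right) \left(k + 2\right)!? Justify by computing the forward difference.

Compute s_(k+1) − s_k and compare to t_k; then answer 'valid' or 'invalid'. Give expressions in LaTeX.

Invalid: residual - \frac{2 \cdot 3^{k} \left(3 k^{2} + 20 k + 31\right) \left(k + 2\right)!}{\left(k + 4\right) \left(k + 5\right)} ≠ 0.

s_(k+1) = 3**(k + 1)*(k + 3)*factorial(k + 3)/(k + 5)
s_(k+1) − s_k = 3**k*(3*k**3 + 29*k**2 + 92*k + 98)*factorial(k + 2)/((k + 4)*(k + 5))
(s_(k+1) − s_k) − t_k = -2*3**k*(3*k**2 + 20*k + 31)*factorial(k + 2)/((k + 4)*(k + 5))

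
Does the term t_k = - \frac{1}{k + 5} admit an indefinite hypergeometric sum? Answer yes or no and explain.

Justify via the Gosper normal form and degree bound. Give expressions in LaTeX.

t_(k+1)/t_k = (k + 5)/(k + 6).
Normal form (A,B,C) = (k + 5, k + 6, 1).
Solve (k + 5)·f(k+1) − (k + 5)·f(k) = 1.
Degrees (1,1,0) ⇒ d ≤ 0.
f = c0 ⇒ A·f(k+1) − B(k−1)·f(k) − C = -1. The system {-1 = 0} is inconsistent; no antidifference.

No; the coefficient equations for f are inconsistent.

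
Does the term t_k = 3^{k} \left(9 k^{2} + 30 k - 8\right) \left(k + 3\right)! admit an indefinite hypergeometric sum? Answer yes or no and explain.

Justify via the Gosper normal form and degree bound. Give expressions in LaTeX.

Ratio r(k) = 3*(9*k**3 + 84*k**2 + 223*k + 124)/(9*k**2 + 30*k - 8).
Factor: A=3*k + 12; B=1; C=k**2 + 10*k/3 - 8/9.
Key eq: (3*k + 12)·f(k+1) = (1)·f(k) + (k**2 + 10*k/3 - 8/9).
From deg A=1, deg B=0, deg C=2: d=1.
Coefficient equations give f(k) = (3*k - 4)/9.
Certificate R = B(k−1)f/C = (3*k - 4)/(9*k**2 + 30*k - 8) gives s_k = 3**k*(3*k - 4)*factorial(k + 3).
Check: Δs_k = 3**k*(9*k**2 + 30*k - 8)*factorial(k + 3). ✓

Yes. s_k = 3^{k} \left(3 k - 4\right) \left(k + 3\right)!.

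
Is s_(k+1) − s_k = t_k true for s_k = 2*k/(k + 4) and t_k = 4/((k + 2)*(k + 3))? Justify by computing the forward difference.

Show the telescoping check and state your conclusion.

Invalid: residual 4*(k**2 + k - 8)/(k**4 + 14*k**3 + 71*k**2 + 154*k + 120) ≠ 0.

s_(k+1) = 2*(k + 1)/(k + 5)
s_(k+1) − s_k = 8/(k**2 + 9*k + 20)
(s_(k+1) − s_k) − t_k = 4*(k**2 + k - 8)/(k**4 + 14*k**3 + 71*k**2 + 154*k + 120)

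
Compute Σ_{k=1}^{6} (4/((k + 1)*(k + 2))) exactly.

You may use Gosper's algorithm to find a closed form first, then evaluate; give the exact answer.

Σ = 3/2

Step 1: r(k) = (k + 1)/(k + 3).
Gosper form: A/B · C(k+1)/C(k) with A=k + 1, B=k + 3, C=1.
Need (k + 1)·f(k+1) − (k + 2)·f(k) = 1.
Degrees (1,1,0) ⇒ d ≤ 1.
Match coefficients ⇒ f(k) = k.
Then R = B(k−1)f/C = k*(k + 2), so s_k = R(k)·t_k = 4*k/(k + 1).
Verify: 4/(k**2 + 3*k + 2) matches t_k.
Telescoping: Σ = s_(7) − s_(1) = 7/2 − (2) = 3/2.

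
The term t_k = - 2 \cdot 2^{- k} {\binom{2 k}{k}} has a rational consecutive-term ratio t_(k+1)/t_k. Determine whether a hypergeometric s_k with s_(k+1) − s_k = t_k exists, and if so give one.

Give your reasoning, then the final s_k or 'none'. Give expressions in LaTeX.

r(k) = (2*k + 1)/(k + 1) after simplifying.
Normal form (A,B,C) = (2*k + 1, k + 1, 1).
Need (2*k + 1)·f(k+1) − (k)·f(k) = 1.
deg f ≤ -1 (via 1,1,0).
deg f ≤ -1 is impossible — no certificate.

no hypergeometric antidifference exists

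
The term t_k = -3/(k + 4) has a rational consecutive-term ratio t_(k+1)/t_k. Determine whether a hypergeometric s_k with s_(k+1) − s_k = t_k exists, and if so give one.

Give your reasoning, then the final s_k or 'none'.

r(k) = (k + 4)/(k + 5) after simplifying.
Gosper form: A/B · C(k+1)/C(k) with A=k + 4, B=k + 5, C=1.
Set up (k + 4)·f(k+1) − (k + 4)·f(k) − (1) = 0.
d = 0 from the (1,1,0) case.
Generic f = c0 gives residual -1; -1 = 0 cannot hold, so t_k is not Gosper-summable.

none — t_k is not Gosper-summable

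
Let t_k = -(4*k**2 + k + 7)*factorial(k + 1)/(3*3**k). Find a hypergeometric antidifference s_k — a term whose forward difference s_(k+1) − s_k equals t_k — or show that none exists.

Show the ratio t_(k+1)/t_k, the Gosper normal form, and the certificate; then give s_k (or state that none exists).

s_k = -(4*k + 1)*factorial(k + 1)/3**k

Ratio r(k) = (k + 2)*(k + 4*(k + 1)**2 + 8)/(3*(4*k**2 + k + 7)).
Gosper form: A/B · C(k+1)/C(k) with A=k/3 + 2/3, B=1, C=k**2 + k/4 + 7/4.
Set up (k/3 + 2/3)·f(k+1) − (1)·f(k) − (k**2 + k/4 + 7/4) = 0.
d = 1 from the (1,0,2) case.
Solve for f: f(k) = 3*(4*k + 1)/4 (degree 1 ≤ 1).
Get s_k = R·t_k = -(4*k + 1)*factorial(k + 1)/3**k with R(k) = B(k−1)f(k)/C(k) = 3*(4*k + 1)/(4*k**2 + k + 7).
Δs = -(4*k**2 + k + 7)*factorial(k + 1)/(3*3**k), as required.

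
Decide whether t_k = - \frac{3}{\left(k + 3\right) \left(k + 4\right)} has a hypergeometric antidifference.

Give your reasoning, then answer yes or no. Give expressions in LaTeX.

Yes. s_k = - \frac{k}{k + 3}.

Compute t_(k+1)/t_k: get (k + 3)/(k + 5).
Normal form (A,B,C) = (k + 3, k + 5, 1).
Need (k + 3)·f(k+1) − (k + 4)·f(k) = 1.
d = 1 from the (1,1,0) case.
Solving with deg f ≤ 1: f(k) = k/3.
So s_k = (B(k−1)f/C)·t_k = (k*(k + 4)/3)·t_k = -k/(k + 3).
Verify: -3/(k**2 + 7*k + 12) matches t_k.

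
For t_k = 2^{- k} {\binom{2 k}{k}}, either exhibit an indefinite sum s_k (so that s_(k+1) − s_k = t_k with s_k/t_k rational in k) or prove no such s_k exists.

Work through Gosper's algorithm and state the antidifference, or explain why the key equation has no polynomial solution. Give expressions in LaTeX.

none — t_k is not Gosper-summable

Compute t_(k+1)/t_k: get (2*k + 1)/(k + 1).
So A=2*k + 1 and B=k + 1, with C=1.
Need (2*k + 1)·f(k+1) − (k)·f(k) = 1.
Bound: deg f ≤ -1.
deg f ≤ -1 is impossible — no certificate.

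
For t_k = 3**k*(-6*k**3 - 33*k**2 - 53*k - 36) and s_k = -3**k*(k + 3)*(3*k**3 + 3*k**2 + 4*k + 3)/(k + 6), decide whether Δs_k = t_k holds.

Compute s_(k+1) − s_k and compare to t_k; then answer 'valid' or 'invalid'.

s_(k+1) = 3**(k + 1)*(-3*k**4 - 24*k**3 - 67*k**2 - 89*k - 52)/(k + 7)
s_(k+1) − s_k = 3**k*(-6*k**5 - 93*k**4 - 536*k**3 - 1367*k**2 - 1644*k - 873)/(k**2 + 13*k + 42)
(s_(k+1) − s_k) − t_k = 3**(k + 1)*(6*k**4 + 66*k**3 + 248*k**2 + 350*k + 213)/(k**2 + 13*k + 42)

Invalid: residual 3**(k + 1)*(6*k**4 + 66*k**3 + 248*k**2 + 350*k + 213)/(k**2 + 13*k + 42) ≠ 0.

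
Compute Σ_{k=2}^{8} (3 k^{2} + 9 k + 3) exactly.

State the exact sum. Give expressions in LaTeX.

Σ = 945

t_(k+1)/t_k = (k**2 + 5*k + 5)/(k**2 + 3*k + 1).
So A=1 and B=1, with C=k**2 + 3*k + 1.
Solve (1)·f(k+1) − (1)·f(k) = k**2 + 3*k + 1.
d = 3 from the (0,0,2) case.
A polynomial solution: f(k) = k*(k**2 + 3*k - 1)/3.
Get s_k = R·t_k = k*(k**2 + 3*k - 1) with R(k) = B(k−1)f(k)/C(k) = k*(k**2 + 3*k - 1)/(3*(k**2 + 3*k + 1)).
Δs = 3*k**2 + 9*k + 3, as required.
Evaluate s at k=9 and k=2: 963 and 18; difference 945.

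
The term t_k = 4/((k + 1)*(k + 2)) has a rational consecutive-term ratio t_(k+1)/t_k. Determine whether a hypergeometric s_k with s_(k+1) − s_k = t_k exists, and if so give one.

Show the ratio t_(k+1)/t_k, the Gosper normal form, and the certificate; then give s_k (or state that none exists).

s_k = 4*k/(k + 1)

r(k) = (k + 1)/(k + 3) after simplifying.
Normal form (A,B,C) = (k + 1, k + 3, 1).
Solve (k + 1)·f(k+1) − (k + 2)·f(k) = 1.
From deg A=1, deg B=1, deg C=0: d=1.
Solve for f: f(k) = k (degree 1 ≤ 1).
Certificate R = B(k−1)f/C = k*(k + 2) gives s_k = 4*k/(k + 1).
Δs = 4/(k**2 + 3*k + 2), as required.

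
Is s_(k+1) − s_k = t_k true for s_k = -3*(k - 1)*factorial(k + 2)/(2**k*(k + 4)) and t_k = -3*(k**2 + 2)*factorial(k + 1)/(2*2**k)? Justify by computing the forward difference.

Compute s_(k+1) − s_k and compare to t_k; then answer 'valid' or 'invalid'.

s_(k+1) = -3*k*factorial(k + 3)/(2*2**k*(k + 5))
s_(k+1) − s_k = -3*(k**3 + 5*k**2 + 4*k + 10)*factorial(k + 2)/(2*2**k*(k + 4)*(k + 5))
(s_(k+1) − s_k) − t_k = 3*(k**3 + 4*k**2 + 10)*factorial(k + 1)/(2**k*(k + 4)*(k + 5))

Invalid: residual 3*(k**3 + 4*k**2 + 10)*factorial(k + 1)/(2**k*(k + 4)*(k + 5)) ≠ 0.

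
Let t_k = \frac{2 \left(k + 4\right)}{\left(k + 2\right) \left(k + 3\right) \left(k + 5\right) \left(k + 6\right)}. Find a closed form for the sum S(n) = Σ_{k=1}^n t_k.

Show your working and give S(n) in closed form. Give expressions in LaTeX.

S(n) = \frac{n \left(n + 9\right)}{18 \left(n^{2} + 9 n + 18\right)}

t_(k+1)/t_k = (k + 2)*(k + 5)**2/((k + 4)**2*(k + 7)).
So A=k + 2 and B=k + 7, with C=k**2 + 8*k + 16.
Need (k + 2)·f(k+1) − (k + 6)·f(k) = k**2 + 8*k + 16.
deg f ≤ 4 (via 1,1,2).
Solve for f: f(k) = k*(k + 3)*(k + 4)*(k + 7)/20 (degree 4 ≤ 4).
R(k) = B(k−1)·f(k)/C(k) = k*(k + 3)*(k + 6)*(k + 7)/(20*(k + 4)); s_k = R·t_k = k*(k + 7)/(10*(k**2 + 7*k + 10)).
s_(k+1) − s_k = 2*(k + 4)/(k**4 + 16*k**3 + 91*k**2 + 216*k + 180) = t_k.
s_(n+1) = (n**2 + 9*n + 8)/(10*(n**2 + 9*n + 18)) and s_(1) = 2/45, so S(n) = n*(n + 9)/(18*(n**2 + 9*n + 18)).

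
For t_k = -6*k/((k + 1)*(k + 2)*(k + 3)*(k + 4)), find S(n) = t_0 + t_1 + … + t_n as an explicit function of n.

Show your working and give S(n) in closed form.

S(n) = n*(-n**2 - 9*n - 8)/(6*(n**3 + 9*n**2 + 26*n + 24))

The ratio is (k + 1)**2/(k*(k + 5)).
So A=k + 1 and B=k + 5, with C=k.
Key eq: (k + 1)·f(k+1) = (k + 4)·f(k) + (k).
Degrees (1,1,1) ⇒ d ≤ 3.
Solving with deg f ≤ 3: f(k) = k*(k - 1)*(k + 7)/36.
So s_k = (B(k−1)f/C)·t_k = ((k - 1)*(k + 4)*(k + 7)/36)·t_k = k*(-k**2 - 6*k + 7)/(6*(k + 1)*(k + 2)*(k + 3)).
s_(k+1) − s_k = -6*k/(k**4 + 10*k**3 + 35*k**2 + 50*k + 24) = t_k.
Σ_(k=0)^n t_k = s_(n+1) − s_(0) = (n*(-n**2 - 9*n - 8)/(6*(n**3 + 9*n**2 + 26*n + 24))) − (0), i.e. n*(-n**2 - 9*n - 8)/(6*(n**3 + 9*n**2 + 26*n + 24)).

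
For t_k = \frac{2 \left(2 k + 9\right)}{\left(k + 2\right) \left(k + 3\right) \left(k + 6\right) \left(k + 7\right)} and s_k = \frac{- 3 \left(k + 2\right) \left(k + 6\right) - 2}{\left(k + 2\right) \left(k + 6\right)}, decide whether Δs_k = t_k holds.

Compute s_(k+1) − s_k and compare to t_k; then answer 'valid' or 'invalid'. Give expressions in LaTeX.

s_(k+1) = (-3*(k + 3)*(k + 7) - 2)/((k + 3)*(k + 7))
s_(k+1) − s_k = 2*(2*k + 9)/(k**4 + 18*k**3 + 113*k**2 + 288*k + 252)
(s_(k+1) − s_k) − t_k = 0

Valid: the claim telescopes to t_k.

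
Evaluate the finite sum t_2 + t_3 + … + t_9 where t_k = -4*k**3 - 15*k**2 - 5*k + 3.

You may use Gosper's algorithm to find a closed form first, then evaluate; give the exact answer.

Σ = -12552

Ratio r(k) = (4*k**3 + 27*k**2 + 47*k + 21)/(4*k**3 + 15*k**2 + 5*k - 3).
A = 1, B = 1, C = k**3 + 15*k**2/4 + 5*k/4 - 3/4.
Solve (1)·f(k+1) − (1)·f(k) = k**3 + 15*k**2/4 + 5*k/4 - 3/4.
deg f ≤ 4 (via 0,0,3).
A polynomial solution: f(k) = k*(k**3 + 3*k**2 - 4*k - 3)/4.
Then R = B(k−1)f/C = k*(k**3 + 3*k**2 - 4*k - 3)/((4*k + 3)*(k**2 + 3*k - 1)), so s_k = R(k)·t_k = k*(-k**3 - 3*k**2 + 4*k + 3).
s_(k+1) − s_k = -4*k**3 - 15*k**2 - 5*k + 3 = t_k.
Σ_(k=2)^(9) t_k = s_(10) − s_(2) = -12570 − (-18) = -12552.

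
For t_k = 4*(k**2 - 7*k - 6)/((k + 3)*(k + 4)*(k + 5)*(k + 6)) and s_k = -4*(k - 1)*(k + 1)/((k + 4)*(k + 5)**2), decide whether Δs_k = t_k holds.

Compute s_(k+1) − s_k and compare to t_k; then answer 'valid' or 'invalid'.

Invalid: residual 16*(-k**3 - 2*k**2 + 21*k + 18)/(k**6 + 29*k**5 + 347*k**4 + 2191*k**3 + 7692*k**2 + 14220*k + 10800) ≠ 0.

s_(k+1) = -4*k*(k + 2)/((k + 5)*(k + 6)**2)
s_(k+1) − s_k = 4*(k**3 - 3*k**2 - 52*k - 36)/(k**5 + 26*k**4 + 269*k**3 + 1384*k**2 + 3540*k + 3600)
(s_(k+1) − s_k) − t_k = 16*(-k**3 - 2*k**2 + 21*k + 18)/(k**6 + 29*k**5 + 347*k**4 + 2191*k**3 + 7692*k**2 + 14220*k + 10800)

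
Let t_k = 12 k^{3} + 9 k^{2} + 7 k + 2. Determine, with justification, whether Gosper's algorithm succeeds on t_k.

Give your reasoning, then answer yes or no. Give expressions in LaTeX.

t_(k+1)/t_k = (12*k**3 + 45*k**2 + 61*k + 30)/(12*k**3 + 9*k**2 + 7*k + 2).
Gosper form: A/B · C(k+1)/C(k) with A=1, B=1, C=k**3 + 3*k**2/4 + 7*k/12 + 1/6.
f must satisfy (1)·f(k+1) − (1)·f(k) = k**3 + 3*k**2/4 + 7*k/12 + 1/6.
d = 4 from the (0,0,3) case.
A polynomial solution: f(k) = k**2*(3*k**2 - 3*k + 2)/12.
R(k) = B(k−1)·f(k)/C(k) = k**2*(3*k**2 - 3*k + 2)/(12*k**3 + 9*k**2 + 7*k + 2); s_k = R·t_k = k**2*(3*k**2 - 3*k + 2).
Δs = 12*k**3 + 9*k**2 + 7*k + 2, as required.

Yes. s_k = k^{2} \left(3 k^{2} - 3 k + 2\right).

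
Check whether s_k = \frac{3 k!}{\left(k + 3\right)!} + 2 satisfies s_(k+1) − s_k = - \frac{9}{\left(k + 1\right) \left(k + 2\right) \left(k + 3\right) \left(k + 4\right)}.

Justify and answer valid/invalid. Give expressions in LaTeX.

valid (s_(k+1) − s_k reduces to t_k)

s_(k+1) = 3*factorial(k + 1)/factorial(k + 4) + 2
s_(k+1) − s_k = -9/((k + 1)*(k + 2)*(k + 3)*(k + 4))
(s_(k+1) − s_k) − t_k = 0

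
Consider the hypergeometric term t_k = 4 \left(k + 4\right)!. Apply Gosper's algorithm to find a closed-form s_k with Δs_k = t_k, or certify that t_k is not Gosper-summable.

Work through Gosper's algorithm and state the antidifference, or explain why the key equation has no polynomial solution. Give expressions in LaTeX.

not Gosper-summable; s_k does not exist

t_(k+1)/t_k = k + 5.
Take A(k)=k + 5, B(k)=1, C(k)=1.
Key eq: (k + 5)·f(k+1) = (1)·f(k) + (1).
d = -1 from the (1,0,0) case.
d = -1 < 0 ⇒ no nonzero polynomial f; not summable.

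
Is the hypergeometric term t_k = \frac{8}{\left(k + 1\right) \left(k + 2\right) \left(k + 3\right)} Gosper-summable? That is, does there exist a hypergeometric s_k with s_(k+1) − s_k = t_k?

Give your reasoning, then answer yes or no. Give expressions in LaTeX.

The ratio is (k + 1)/(k + 4).
A = k + 1, B = k + 4, C = 1.
Solve (k + 1)·f(k+1) − (k + 3)·f(k) = 1.
Degrees (1,1,0) ⇒ d ≤ 2.
Solving with deg f ≤ 2: f(k) = k*(k + 3)/4.
So s_k = (B(k−1)f/C)·t_k = (k*(k + 3)**2/4)·t_k = 2*k*(k + 3)/((k + 1)*(k + 2)).
s_(k+1) − s_k = 8/(k**3 + 6*k**2 + 11*k + 6) = t_k.

Yes. s_k = \frac{2 k \left(k + 3\right)}{\left(k + 1\right) \left(k + 2\right)}.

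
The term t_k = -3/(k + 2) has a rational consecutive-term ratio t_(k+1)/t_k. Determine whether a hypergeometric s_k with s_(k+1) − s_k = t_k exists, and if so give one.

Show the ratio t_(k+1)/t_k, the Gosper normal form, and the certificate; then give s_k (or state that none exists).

none — t_k is not Gosper-summable

r(k) = (k + 2)/(k + 3) after simplifying.
Gosper form: A/B · C(k+1)/C(k) with A=k + 2, B=k + 3, C=1.
Need (k + 2)·f(k+1) − (k + 2)·f(k) = 1.
Bound: deg f ≤ 0.
Write f(k) = c0. Then LHS − RHS = -1, requiring -1 = 0: contradictory. No certificate.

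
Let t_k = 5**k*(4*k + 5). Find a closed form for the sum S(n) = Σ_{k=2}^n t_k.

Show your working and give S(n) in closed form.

Ratio r(k) = 5*(4*k + 9)/(4*k + 5).
So A=5 and B=1, with C=k + 5/4.
Solve (5)·f(k+1) − (1)·f(k) = k + 5/4.
From deg A=0, deg B=0, deg C=1: d=1.
Coefficient equations give f(k) = k/4.
Then R = B(k−1)f/C = k/(4*k + 5), so s_k = R(k)·t_k = 5**k*k.
Δs = 5**k*(4*k + 5), as required.
Evaluate: s_(n+1) = 5**(n + 1)*(n + 1); subtract s_(2) = 50 ⇒ S(n) = 5*5**n*n + 5*5**n - 50.

S(n) = 5*5**n*n + 5*5**n - 50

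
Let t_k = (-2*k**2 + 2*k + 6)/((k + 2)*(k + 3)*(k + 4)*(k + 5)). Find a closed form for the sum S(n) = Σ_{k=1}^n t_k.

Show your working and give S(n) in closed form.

t_(k+1)/t_k = (k + 2)*(k - (k + 1)**2 + 4)/((k + 6)*(-k**2 + k + 3)).
Take A(k)=k + 2, B(k)=k + 6, C(k)=k**2 - k - 3.
Key eq: (k + 2)·f(k+1) = (k + 5)·f(k) + (k**2 - k - 3).
deg f ≤ 3 (via 1,1,2).
Match coefficients ⇒ f(k) = k*(k**2 - 15*k - 22)/24.
R(k) = B(k−1)·f(k)/C(k) = k*(k + 5)*(k**2 - 15*k - 22)/(24*(k**2 - k - 3)); s_k = R·t_k = k*(-k**2 + 15*k + 22)/(12*(k + 2)*(k + 3)*(k + 4)).
Verify: 2*(-k**2 + k + 3)/(k**4 + 14*k**3 + 71*k**2 + 154*k + 120) matches t_k.
s_(n+1) = (-n**3 + 12*n**2 + 49*n + 36)/(12*(n**3 + 12*n**2 + 47*n + 60)) and s_(1) = 1/20, so S(n) = 2*n*(-n**2 + 3*n + 13)/(15*(n**3 + 12*n**2 + 47*n + 60)).

S(n) = 2*n*(-n**2 + 3*n + 13)/(15*(n**3 + 12*n**2 + 47*n + 60))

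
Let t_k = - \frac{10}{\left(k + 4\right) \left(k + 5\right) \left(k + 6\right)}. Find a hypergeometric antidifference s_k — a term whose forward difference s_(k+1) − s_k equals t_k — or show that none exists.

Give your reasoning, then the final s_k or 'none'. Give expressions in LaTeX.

s_k = \frac{k \left(- k - 9\right)}{4 \left(k + 4\right) \left(k + 5\right)}

t_(k+1)/t_k = (k + 4)/(k + 7).
Normal form (A,B,C) = (k + 4, k + 7, 1).
Solve (k + 4)·f(k+1) − (k + 6)·f(k) = 1.
Degrees (1,1,0) ⇒ d ≤ 2.
Coefficient equations give f(k) = k*(k + 9)/40.
R(k) = B(k−1)·f(k)/C(k) = k*(k + 6)*(k + 9)/40; s_k = R·t_k = k*(-k - 9)/(4*(k + 4)*(k + 5)).
Check: Δs_k = -10/(k**3 + 15*k**2 + 74*k + 120). ✓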